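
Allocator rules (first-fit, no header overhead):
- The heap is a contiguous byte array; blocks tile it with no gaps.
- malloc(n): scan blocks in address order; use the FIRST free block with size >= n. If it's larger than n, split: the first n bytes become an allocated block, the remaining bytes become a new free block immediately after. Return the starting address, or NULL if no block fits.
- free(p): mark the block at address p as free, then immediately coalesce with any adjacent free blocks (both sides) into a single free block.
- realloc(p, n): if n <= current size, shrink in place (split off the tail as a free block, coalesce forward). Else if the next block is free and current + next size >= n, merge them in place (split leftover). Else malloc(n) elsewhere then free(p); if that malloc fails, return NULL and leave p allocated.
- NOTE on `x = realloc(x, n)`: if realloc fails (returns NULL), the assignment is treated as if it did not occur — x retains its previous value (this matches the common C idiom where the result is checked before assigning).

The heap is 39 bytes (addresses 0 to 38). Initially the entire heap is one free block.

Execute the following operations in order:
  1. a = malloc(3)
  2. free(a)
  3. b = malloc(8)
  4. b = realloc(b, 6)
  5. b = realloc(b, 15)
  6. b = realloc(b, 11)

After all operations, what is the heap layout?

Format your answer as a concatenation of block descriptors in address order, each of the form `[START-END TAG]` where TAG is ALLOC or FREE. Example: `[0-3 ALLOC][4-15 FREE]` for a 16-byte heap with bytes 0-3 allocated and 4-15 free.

Op 1: a = malloc(3) -> a = 0; heap: [0-2 ALLOC][3-38 FREE]
Op 2: free(a) -> (freed a); heap: [0-38 FREE]
Op 3: b = malloc(8) -> b = 0; heap: [0-7 ALLOC][8-38 FREE]
Op 4: b = realloc(b, 6) -> b = 0; heap: [0-5 ALLOC][6-38 FREE]
Op 5: b = realloc(b, 15) -> b = 0; heap: [0-14 ALLOC][15-38 FREE]
Op 6: b = realloc(b, 11) -> b = 0; heap: [0-10 ALLOC][11-38 FREE]

Answer: [0-10 ALLOC][11-38 FREE]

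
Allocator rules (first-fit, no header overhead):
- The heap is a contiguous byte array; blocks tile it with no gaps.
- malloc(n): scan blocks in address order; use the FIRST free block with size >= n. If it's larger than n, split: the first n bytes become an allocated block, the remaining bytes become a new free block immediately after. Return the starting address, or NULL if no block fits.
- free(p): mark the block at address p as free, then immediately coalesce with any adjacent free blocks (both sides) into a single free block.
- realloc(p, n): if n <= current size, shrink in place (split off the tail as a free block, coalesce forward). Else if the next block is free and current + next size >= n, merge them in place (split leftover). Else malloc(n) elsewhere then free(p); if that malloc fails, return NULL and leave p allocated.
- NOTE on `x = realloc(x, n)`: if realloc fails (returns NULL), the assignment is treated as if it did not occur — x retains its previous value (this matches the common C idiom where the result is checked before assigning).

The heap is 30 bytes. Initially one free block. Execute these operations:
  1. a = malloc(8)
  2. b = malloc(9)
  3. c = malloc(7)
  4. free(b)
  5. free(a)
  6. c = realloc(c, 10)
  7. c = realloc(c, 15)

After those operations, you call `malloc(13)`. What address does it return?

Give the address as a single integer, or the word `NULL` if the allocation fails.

Answer: 15

Derivation:
Op 1: a = malloc(8) -> a = 0; heap: [0-7 ALLOC][8-29 FREE]
Op 2: b = malloc(9) -> b = 8; heap: [0-7 ALLOC][8-16 ALLOC][17-29 FREE]
Op 3: c = malloc(7) -> c = 17; heap: [0-7 ALLOC][8-16 ALLOC][17-23 ALLOC][24-29 FREE]
Op 4: free(b) -> (freed b); heap: [0-7 ALLOC][8-16 FREE][17-23 ALLOC][24-29 FREE]
Op 5: free(a) -> (freed a); heap: [0-16 FREE][17-23 ALLOC][24-29 FREE]
Op 6: c = realloc(c, 10) -> c = 17; heap: [0-16 FREE][17-26 ALLOC][27-29 FREE]
Op 7: c = realloc(c, 15) -> c = 0; heap: [0-14 ALLOC][15-29 FREE]
malloc(13): first-fit scan over [0-14 ALLOC][15-29 FREE] -> 15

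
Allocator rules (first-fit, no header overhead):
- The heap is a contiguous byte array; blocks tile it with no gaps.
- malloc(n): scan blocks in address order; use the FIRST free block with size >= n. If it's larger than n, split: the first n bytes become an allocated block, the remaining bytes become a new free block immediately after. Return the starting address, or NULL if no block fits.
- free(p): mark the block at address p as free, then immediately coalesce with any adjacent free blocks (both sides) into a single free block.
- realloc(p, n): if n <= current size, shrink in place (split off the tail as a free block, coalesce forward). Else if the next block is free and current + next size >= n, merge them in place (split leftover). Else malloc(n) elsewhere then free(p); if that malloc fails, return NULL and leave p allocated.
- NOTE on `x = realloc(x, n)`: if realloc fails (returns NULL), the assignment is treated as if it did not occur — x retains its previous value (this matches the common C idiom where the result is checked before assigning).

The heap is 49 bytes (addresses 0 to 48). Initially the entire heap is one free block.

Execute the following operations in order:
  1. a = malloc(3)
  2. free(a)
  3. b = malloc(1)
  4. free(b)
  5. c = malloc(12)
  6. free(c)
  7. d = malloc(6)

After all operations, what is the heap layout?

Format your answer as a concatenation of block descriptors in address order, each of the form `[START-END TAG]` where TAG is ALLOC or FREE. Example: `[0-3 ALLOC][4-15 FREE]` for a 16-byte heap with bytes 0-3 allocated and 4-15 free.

Op 1: a = malloc(3) -> a = 0; heap: [0-2 ALLOC][3-48 FREE]
Op 2: free(a) -> (freed a); heap: [0-48 FREE]
Op 3: b = malloc(1) -> b = 0; heap: [0-0 ALLOC][1-48 FREE]
Op 4: free(b) -> (freed b); heap: [0-48 FREE]
Op 5: c = malloc(12) -> c = 0; heap: [0-11 ALLOC][12-48 FREE]
Op 6: free(c) -> (freed c); heap: [0-48 FREE]
Op 7: d = malloc(6) -> d = 0; heap: [0-5 ALLOC][6-48 FREE]

Answer: [0-5 ALLOC][6-48 FREE]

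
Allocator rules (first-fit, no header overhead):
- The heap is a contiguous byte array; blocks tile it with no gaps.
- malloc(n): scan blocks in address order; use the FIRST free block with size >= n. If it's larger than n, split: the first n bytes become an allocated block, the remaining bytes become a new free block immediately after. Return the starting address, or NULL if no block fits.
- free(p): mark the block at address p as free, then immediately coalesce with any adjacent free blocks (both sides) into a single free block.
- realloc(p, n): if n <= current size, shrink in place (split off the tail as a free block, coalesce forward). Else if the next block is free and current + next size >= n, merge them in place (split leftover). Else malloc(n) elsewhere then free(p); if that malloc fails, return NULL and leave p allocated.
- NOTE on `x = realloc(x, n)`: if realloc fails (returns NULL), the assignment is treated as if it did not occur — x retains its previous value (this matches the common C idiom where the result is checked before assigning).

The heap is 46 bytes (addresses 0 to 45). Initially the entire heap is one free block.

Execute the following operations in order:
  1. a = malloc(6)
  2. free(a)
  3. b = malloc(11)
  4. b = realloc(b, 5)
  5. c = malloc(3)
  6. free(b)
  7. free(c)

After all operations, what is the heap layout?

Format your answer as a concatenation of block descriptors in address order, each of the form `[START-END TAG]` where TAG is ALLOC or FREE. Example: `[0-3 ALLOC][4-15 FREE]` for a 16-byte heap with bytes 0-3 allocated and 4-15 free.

Answer: [0-45 FREE]

Derivation:
Op 1: a = malloc(6) -> a = 0; heap: [0-5 ALLOC][6-45 FREE]
Op 2: free(a) -> (freed a); heap: [0-45 FREE]
Op 3: b = malloc(11) -> b = 0; heap: [0-10 ALLOC][11-45 FREE]
Op 4: b = realloc(b, 5) -> b = 0; heap: [0-4 ALLOC][5-45 FREE]
Op 5: c = malloc(3) -> c = 5; heap: [0-4 ALLOC][5-7 ALLOC][8-45 FREE]
Op 6: free(b) -> (freed b); heap: [0-4 FREE][5-7 ALLOC][8-45 FREE]
Op 7: free(c) -> (freed c); heap: [0-45 FREE]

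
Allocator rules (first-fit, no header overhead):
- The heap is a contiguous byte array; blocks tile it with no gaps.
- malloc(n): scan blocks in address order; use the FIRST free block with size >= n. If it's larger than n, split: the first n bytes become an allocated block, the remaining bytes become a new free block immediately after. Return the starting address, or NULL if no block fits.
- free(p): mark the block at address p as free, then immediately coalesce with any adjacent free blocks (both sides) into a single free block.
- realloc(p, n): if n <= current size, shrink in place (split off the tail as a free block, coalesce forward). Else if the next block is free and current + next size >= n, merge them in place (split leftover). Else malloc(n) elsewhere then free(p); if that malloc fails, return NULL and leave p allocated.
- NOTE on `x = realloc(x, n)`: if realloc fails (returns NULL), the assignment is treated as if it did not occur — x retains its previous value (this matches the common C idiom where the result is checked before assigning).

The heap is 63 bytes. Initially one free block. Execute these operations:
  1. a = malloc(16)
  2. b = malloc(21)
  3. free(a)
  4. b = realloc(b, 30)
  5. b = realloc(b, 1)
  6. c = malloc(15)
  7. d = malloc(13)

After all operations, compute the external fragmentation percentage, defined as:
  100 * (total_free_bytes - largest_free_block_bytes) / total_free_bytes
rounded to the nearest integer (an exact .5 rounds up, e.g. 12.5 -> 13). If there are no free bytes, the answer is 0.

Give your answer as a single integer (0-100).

Op 1: a = malloc(16) -> a = 0; heap: [0-15 ALLOC][16-62 FREE]
Op 2: b = malloc(21) -> b = 16; heap: [0-15 ALLOC][16-36 ALLOC][37-62 FREE]
Op 3: free(a) -> (freed a); heap: [0-15 FREE][16-36 ALLOC][37-62 FREE]
Op 4: b = realloc(b, 30) -> b = 16; heap: [0-15 FREE][16-45 ALLOC][46-62 FREE]
Op 5: b = realloc(b, 1) -> b = 16; heap: [0-15 FREE][16-16 ALLOC][17-62 FREE]
Op 6: c = malloc(15) -> c = 0; heap: [0-14 ALLOC][15-15 FREE][16-16 ALLOC][17-62 FREE]
Op 7: d = malloc(13) -> d = 17; heap: [0-14 ALLOC][15-15 FREE][16-16 ALLOC][17-29 ALLOC][30-62 FREE]
Free blocks: [1 33] total_free=34 largest=33 -> 100*(34-33)/34 = 100/34 ≈ 2.941 -> rounds to 3

Answer: 3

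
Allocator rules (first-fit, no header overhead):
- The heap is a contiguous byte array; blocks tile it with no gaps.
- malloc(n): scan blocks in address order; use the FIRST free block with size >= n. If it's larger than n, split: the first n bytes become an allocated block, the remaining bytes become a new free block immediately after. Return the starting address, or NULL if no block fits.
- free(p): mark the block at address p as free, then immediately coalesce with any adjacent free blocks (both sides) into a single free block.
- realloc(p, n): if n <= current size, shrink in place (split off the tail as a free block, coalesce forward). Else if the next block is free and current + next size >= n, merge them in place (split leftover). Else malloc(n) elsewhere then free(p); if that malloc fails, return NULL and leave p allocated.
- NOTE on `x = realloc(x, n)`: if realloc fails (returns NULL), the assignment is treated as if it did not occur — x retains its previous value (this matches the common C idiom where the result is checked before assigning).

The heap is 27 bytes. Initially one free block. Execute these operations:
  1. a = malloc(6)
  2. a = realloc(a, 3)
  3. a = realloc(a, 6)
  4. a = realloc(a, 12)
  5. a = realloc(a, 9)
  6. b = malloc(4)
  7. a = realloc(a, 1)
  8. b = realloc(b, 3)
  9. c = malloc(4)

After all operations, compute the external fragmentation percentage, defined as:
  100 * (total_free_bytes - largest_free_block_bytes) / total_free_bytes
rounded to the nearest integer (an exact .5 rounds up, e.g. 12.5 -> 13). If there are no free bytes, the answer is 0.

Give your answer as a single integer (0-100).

Answer: 21

Derivation:
Op 1: a = malloc(6) -> a = 0; heap: [0-5 ALLOC][6-26 FREE]
Op 2: a = realloc(a, 3) -> a = 0; heap: [0-2 ALLOC][3-26 FREE]
Op 3: a = realloc(a, 6) -> a = 0; heap: [0-5 ALLOC][6-26 FREE]
Op 4: a = realloc(a, 12) -> a = 0; heap: [0-11 ALLOC][12-26 FREE]
Op 5: a = realloc(a, 9) -> a = 0; heap: [0-8 ALLOC][9-26 FREE]
Op 6: b = malloc(4) -> b = 9; heap: [0-8 ALLOC][9-12 ALLOC][13-26 FREE]
Op 7: a = realloc(a, 1) -> a = 0; heap: [0-0 ALLOC][1-8 FREE][9-12 ALLOC][13-26 FREE]
Op 8: b = realloc(b, 3) -> b = 9; heap: [0-0 ALLOC][1-8 FREE][9-11 ALLOC][12-26 FREE]
Op 9: c = malloc(4) -> c = 1; heap: [0-0 ALLOC][1-4 ALLOC][5-8 FREE][9-11 ALLOC][12-26 FREE]
Free blocks: [4 15] total_free=19 largest=15 -> 100*(19-15)/19 = 400/19 ≈ 21.053 -> rounds to 21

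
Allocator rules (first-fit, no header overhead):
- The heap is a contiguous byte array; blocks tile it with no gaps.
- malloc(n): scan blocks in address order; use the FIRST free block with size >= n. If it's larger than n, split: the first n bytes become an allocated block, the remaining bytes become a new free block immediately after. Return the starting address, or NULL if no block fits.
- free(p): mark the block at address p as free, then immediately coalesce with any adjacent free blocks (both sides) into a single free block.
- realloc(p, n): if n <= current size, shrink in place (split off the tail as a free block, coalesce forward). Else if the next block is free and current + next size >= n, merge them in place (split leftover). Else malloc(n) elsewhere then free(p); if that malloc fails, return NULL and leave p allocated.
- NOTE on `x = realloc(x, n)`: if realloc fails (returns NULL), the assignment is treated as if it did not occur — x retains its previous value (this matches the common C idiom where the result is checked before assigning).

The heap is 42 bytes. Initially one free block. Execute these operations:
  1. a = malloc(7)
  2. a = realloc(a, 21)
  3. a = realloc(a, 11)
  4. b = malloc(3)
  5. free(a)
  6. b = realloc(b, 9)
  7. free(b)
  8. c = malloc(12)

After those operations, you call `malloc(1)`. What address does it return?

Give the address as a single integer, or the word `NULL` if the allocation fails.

Answer: 12

Derivation:
Op 1: a = malloc(7) -> a = 0; heap: [0-6 ALLOC][7-41 FREE]
Op 2: a = realloc(a, 21) -> a = 0; heap: [0-20 ALLOC][21-41 FREE]
Op 3: a = realloc(a, 11) -> a = 0; heap: [0-10 ALLOC][11-41 FREE]
Op 4: b = malloc(3) -> b = 11; heap: [0-10 ALLOC][11-13 ALLOC][14-41 FREE]
Op 5: free(a) -> (freed a); heap: [0-10 FREE][11-13 ALLOC][14-41 FREE]
Op 6: b = realloc(b, 9) -> b = 11; heap: [0-10 FREE][11-19 ALLOC][20-41 FREE]
Op 7: free(b) -> (freed b); heap: [0-41 FREE]
Op 8: c = malloc(12) -> c = 0; heap: [0-11 ALLOC][12-41 FREE]
malloc(1): first-fit scan over [0-11 ALLOC][12-41 FREE] -> 12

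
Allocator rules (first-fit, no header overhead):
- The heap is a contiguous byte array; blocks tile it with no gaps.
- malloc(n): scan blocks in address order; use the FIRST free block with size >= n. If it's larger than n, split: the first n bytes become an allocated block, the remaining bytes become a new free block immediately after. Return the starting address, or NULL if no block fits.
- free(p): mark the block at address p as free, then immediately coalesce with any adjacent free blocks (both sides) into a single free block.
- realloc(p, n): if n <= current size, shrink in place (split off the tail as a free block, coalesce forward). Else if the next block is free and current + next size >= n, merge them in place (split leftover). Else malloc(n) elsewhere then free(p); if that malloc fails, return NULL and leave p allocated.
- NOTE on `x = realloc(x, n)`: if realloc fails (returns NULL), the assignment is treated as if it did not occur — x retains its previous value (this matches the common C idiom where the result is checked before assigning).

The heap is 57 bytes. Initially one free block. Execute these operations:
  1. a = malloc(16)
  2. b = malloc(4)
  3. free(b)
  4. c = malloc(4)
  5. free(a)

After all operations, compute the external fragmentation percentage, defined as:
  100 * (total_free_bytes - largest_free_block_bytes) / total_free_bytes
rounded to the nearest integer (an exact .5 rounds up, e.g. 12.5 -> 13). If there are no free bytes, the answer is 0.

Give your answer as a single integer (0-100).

Answer: 30

Derivation:
Op 1: a = malloc(16) -> a = 0; heap: [0-15 ALLOC][16-56 FREE]
Op 2: b = malloc(4) -> b = 16; heap: [0-15 ALLOC][16-19 ALLOC][20-56 FREE]
Op 3: free(b) -> (freed b); heap: [0-15 ALLOC][16-56 FREE]
Op 4: c = malloc(4) -> c = 16; heap: [0-15 ALLOC][16-19 ALLOC][20-56 FREE]
Op 5: free(a) -> (freed a); heap: [0-15 FREE][16-19 ALLOC][20-56 FREE]
Free blocks: [16 37] total_free=53 largest=37 -> 100*(53-37)/53 = 1600/53 ≈ 30.189 -> rounds to 30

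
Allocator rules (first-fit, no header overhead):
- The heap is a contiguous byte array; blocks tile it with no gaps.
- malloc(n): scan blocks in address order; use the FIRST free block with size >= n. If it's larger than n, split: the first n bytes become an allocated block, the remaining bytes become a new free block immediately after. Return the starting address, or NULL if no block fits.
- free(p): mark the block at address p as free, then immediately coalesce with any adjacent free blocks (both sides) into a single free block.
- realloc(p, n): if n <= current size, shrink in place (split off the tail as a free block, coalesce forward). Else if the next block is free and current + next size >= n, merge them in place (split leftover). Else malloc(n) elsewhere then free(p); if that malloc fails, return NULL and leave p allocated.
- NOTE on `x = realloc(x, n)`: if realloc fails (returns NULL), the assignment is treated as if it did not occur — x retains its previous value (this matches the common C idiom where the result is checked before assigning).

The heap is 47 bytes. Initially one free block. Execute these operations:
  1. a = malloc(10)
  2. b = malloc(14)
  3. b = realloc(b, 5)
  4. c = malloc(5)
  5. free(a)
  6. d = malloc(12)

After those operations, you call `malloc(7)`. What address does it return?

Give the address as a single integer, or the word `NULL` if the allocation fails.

Op 1: a = malloc(10) -> a = 0; heap: [0-9 ALLOC][10-46 FREE]
Op 2: b = malloc(14) -> b = 10; heap: [0-9 ALLOC][10-23 ALLOC][24-46 FREE]
Op 3: b = realloc(b, 5) -> b = 10; heap: [0-9 ALLOC][10-14 ALLOC][15-46 FREE]
Op 4: c = malloc(5) -> c = 15; heap: [0-9 ALLOC][10-14 ALLOC][15-19 ALLOC][20-46 FREE]
Op 5: free(a) -> (freed a); heap: [0-9 FREE][10-14 ALLOC][15-19 ALLOC][20-46 FREE]
Op 6: d = malloc(12) -> d = 20; heap: [0-9 FREE][10-14 ALLOC][15-19 ALLOC][20-31 ALLOC][32-46 FREE]
malloc(7): first-fit scan over [0-9 FREE][10-14 ALLOC][15-19 ALLOC][20-31 ALLOC][32-46 FREE] -> 0

Answer: 0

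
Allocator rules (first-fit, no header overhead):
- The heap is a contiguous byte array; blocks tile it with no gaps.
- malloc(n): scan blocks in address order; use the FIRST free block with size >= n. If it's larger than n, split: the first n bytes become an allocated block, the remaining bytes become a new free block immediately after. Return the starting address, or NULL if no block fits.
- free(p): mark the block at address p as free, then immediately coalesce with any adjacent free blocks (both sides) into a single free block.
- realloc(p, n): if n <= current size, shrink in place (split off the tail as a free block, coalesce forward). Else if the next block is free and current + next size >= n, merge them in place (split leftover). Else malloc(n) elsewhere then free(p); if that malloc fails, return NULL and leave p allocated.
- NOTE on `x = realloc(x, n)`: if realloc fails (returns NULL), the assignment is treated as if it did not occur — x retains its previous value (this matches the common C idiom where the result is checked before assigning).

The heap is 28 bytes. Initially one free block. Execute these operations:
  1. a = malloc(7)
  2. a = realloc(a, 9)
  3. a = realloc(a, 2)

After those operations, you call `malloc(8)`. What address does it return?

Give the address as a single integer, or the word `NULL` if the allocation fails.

Op 1: a = malloc(7) -> a = 0; heap: [0-6 ALLOC][7-27 FREE]
Op 2: a = realloc(a, 9) -> a = 0; heap: [0-8 ALLOC][9-27 FREE]
Op 3: a = realloc(a, 2) -> a = 0; heap: [0-1 ALLOC][2-27 FREE]
malloc(8): first-fit scan over [0-1 ALLOC][2-27 FREE] -> 2

Answer: 2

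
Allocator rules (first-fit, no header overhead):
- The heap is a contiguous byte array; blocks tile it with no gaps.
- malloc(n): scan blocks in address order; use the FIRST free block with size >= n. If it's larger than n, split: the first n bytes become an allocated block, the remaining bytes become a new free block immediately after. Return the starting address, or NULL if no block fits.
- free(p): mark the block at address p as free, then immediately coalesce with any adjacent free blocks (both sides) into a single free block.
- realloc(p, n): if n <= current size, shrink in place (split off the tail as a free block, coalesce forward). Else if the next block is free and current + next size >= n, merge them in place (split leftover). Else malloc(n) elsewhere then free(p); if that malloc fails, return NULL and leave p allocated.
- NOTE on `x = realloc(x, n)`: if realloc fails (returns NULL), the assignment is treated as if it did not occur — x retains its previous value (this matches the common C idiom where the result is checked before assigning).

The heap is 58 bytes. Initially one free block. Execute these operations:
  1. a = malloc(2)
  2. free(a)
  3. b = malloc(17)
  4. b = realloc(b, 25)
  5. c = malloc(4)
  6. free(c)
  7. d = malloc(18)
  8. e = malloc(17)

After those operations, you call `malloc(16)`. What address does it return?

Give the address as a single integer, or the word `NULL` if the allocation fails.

Op 1: a = malloc(2) -> a = 0; heap: [0-1 ALLOC][2-57 FREE]
Op 2: free(a) -> (freed a); heap: [0-57 FREE]
Op 3: b = malloc(17) -> b = 0; heap: [0-16 ALLOC][17-57 FREE]
Op 4: b = realloc(b, 25) -> b = 0; heap: [0-24 ALLOC][25-57 FREE]
Op 5: c = malloc(4) -> c = 25; heap: [0-24 ALLOC][25-28 ALLOC][29-57 FREE]
Op 6: free(c) -> (freed c); heap: [0-24 ALLOC][25-57 FREE]
Op 7: d = malloc(18) -> d = 25; heap: [0-24 ALLOC][25-42 ALLOC][43-57 FREE]
Op 8: e = malloc(17) -> e = NULL; heap: [0-24 ALLOC][25-42 ALLOC][43-57 FREE]
malloc(16): first-fit scan over [0-24 ALLOC][25-42 ALLOC][43-57 FREE] -> NULL

Answer: NULL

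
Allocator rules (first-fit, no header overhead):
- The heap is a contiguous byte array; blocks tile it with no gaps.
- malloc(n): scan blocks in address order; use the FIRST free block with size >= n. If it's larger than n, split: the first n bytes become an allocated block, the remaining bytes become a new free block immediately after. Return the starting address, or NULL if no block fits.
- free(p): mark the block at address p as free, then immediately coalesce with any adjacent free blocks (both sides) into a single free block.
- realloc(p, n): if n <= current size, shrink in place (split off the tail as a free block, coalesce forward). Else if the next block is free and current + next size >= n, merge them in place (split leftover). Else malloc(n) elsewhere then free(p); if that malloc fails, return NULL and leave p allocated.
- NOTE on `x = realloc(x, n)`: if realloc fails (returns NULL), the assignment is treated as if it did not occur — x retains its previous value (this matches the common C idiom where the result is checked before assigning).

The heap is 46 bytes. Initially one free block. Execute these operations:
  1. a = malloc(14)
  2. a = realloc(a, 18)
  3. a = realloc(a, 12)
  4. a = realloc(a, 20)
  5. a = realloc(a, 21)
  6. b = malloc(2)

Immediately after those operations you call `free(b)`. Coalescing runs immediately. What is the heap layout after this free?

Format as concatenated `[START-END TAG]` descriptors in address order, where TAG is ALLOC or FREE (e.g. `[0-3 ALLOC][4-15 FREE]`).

Op 1: a = malloc(14) -> a = 0; heap: [0-13 ALLOC][14-45 FREE]
Op 2: a = realloc(a, 18) -> a = 0; heap: [0-17 ALLOC][18-45 FREE]
Op 3: a = realloc(a, 12) -> a = 0; heap: [0-11 ALLOC][12-45 FREE]
Op 4: a = realloc(a, 20) -> a = 0; heap: [0-19 ALLOC][20-45 FREE]
Op 5: a = realloc(a, 21) -> a = 0; heap: [0-20 ALLOC][21-45 FREE]
Op 6: b = malloc(2) -> b = 21; heap: [0-20 ALLOC][21-22 ALLOC][23-45 FREE]
free(b): b = 21 -> block [21-22 ALLOC]; mark free, coalesce with adjacent free neighbors -> [0-20 ALLOC][21-45 FREE]

Answer: [0-20 ALLOC][21-45 FREE]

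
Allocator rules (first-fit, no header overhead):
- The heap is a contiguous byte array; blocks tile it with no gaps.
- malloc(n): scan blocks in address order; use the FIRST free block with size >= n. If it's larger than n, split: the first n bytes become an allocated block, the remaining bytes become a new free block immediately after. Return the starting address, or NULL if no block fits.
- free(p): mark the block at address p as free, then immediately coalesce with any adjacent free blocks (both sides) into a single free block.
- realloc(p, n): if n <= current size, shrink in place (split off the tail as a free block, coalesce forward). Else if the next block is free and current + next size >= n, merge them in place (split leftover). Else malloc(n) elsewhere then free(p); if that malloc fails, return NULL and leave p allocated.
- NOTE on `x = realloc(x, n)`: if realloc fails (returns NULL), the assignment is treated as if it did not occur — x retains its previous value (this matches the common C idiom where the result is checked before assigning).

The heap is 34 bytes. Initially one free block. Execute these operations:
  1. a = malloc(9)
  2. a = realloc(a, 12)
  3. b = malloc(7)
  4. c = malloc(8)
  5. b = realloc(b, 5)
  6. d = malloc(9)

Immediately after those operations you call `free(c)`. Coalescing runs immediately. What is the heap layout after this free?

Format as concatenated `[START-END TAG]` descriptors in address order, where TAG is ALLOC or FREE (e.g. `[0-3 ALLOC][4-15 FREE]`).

Answer: [0-11 ALLOC][12-16 ALLOC][17-33 FREE]

Derivation:
Op 1: a = malloc(9) -> a = 0; heap: [0-8 ALLOC][9-33 FREE]
Op 2: a = realloc(a, 12) -> a = 0; heap: [0-11 ALLOC][12-33 FREE]
Op 3: b = malloc(7) -> b = 12; heap: [0-11 ALLOC][12-18 ALLOC][19-33 FREE]
Op 4: c = malloc(8) -> c = 19; heap: [0-11 ALLOC][12-18 ALLOC][19-26 ALLOC][27-33 FREE]
Op 5: b = realloc(b, 5) -> b = 12; heap: [0-11 ALLOC][12-16 ALLOC][17-18 FREE][19-26 ALLOC][27-33 FREE]
Op 6: d = malloc(9) -> d = NULL; heap: [0-11 ALLOC][12-16 ALLOC][17-18 FREE][19-26 ALLOC][27-33 FREE]
free(c): c = 19 -> block [19-26 ALLOC]; mark free, coalesce with adjacent free neighbors -> [0-11 ALLOC][12-16 ALLOC][17-33 FREE]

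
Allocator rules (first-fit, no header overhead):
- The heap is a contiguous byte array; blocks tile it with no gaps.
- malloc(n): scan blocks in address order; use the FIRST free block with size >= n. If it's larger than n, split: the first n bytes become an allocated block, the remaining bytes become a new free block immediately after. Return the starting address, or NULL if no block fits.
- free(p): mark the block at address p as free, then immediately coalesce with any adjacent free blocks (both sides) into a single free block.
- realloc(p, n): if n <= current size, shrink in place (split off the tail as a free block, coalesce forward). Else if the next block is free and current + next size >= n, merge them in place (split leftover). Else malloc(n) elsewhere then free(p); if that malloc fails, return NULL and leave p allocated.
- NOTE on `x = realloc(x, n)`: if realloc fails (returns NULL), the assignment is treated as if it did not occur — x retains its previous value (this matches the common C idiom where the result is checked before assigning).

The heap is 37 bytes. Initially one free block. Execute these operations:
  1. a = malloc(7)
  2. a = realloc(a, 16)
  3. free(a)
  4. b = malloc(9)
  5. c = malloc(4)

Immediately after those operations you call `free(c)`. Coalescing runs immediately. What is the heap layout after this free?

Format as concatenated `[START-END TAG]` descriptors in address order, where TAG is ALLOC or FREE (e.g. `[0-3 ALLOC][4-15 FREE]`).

Op 1: a = malloc(7) -> a = 0; heap: [0-6 ALLOC][7-36 FREE]
Op 2: a = realloc(a, 16) -> a = 0; heap: [0-15 ALLOC][16-36 FREE]
Op 3: free(a) -> (freed a); heap: [0-36 FREE]
Op 4: b = malloc(9) -> b = 0; heap: [0-8 ALLOC][9-36 FREE]
Op 5: c = malloc(4) -> c = 9; heap: [0-8 ALLOC][9-12 ALLOC][13-36 FREE]
free(c): c = 9 -> block [9-12 ALLOC]; mark free, coalesce with adjacent free neighbors -> [0-8 ALLOC][9-36 FREE]

Answer: [0-8 ALLOC][9-36 FREE]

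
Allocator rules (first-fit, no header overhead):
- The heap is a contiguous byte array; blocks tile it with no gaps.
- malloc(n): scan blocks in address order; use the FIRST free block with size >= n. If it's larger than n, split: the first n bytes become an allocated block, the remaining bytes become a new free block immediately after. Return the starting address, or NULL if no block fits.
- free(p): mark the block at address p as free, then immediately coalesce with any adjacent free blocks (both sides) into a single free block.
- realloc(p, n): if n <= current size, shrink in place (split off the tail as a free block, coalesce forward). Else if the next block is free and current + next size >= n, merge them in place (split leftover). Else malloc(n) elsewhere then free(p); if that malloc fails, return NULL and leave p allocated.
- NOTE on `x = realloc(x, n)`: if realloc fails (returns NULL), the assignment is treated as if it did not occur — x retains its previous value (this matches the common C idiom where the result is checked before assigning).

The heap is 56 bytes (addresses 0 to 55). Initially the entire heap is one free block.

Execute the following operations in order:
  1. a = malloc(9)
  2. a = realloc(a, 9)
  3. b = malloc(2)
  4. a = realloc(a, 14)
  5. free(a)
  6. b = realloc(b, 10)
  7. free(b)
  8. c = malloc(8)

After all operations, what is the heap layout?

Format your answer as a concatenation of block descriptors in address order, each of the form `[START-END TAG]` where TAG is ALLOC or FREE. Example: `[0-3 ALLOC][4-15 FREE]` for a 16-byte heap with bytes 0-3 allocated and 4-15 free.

Op 1: a = malloc(9) -> a = 0; heap: [0-8 ALLOC][9-55 FREE]
Op 2: a = realloc(a, 9) -> a = 0; heap: [0-8 ALLOC][9-55 FREE]
Op 3: b = malloc(2) -> b = 9; heap: [0-8 ALLOC][9-10 ALLOC][11-55 FREE]
Op 4: a = realloc(a, 14) -> a = 11; heap: [0-8 FREE][9-10 ALLOC][11-24 ALLOC][25-55 FREE]
Op 5: free(a) -> (freed a); heap: [0-8 FREE][9-10 ALLOC][11-55 FREE]
Op 6: b = realloc(b, 10) -> b = 9; heap: [0-8 FREE][9-18 ALLOC][19-55 FREE]
Op 7: free(b) -> (freed b); heap: [0-55 FREE]
Op 8: c = malloc(8) -> c = 0; heap: [0-7 ALLOC][8-55 FREE]

Answer: [0-7 ALLOC][8-55 FREE]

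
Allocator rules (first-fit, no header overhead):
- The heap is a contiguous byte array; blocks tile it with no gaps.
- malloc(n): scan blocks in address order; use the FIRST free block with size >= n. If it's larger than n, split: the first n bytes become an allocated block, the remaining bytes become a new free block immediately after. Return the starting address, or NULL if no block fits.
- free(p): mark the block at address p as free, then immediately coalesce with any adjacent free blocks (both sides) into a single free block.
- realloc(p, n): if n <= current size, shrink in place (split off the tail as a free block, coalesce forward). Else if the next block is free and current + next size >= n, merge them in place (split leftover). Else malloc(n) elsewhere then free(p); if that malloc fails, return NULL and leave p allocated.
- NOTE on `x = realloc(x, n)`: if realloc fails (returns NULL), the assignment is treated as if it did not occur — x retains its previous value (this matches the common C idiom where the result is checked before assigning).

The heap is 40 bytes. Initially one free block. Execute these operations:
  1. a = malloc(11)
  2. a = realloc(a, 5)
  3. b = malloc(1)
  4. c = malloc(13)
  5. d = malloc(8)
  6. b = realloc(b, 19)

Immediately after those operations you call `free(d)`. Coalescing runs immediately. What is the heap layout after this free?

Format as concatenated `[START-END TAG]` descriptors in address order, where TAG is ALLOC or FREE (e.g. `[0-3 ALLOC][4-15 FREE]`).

Answer: [0-4 ALLOC][5-5 ALLOC][6-18 ALLOC][19-39 FREE]

Derivation:
Op 1: a = malloc(11) -> a = 0; heap: [0-10 ALLOC][11-39 FREE]
Op 2: a = realloc(a, 5) -> a = 0; heap: [0-4 ALLOC][5-39 FREE]
Op 3: b = malloc(1) -> b = 5; heap: [0-4 ALLOC][5-5 ALLOC][6-39 FREE]
Op 4: c = malloc(13) -> c = 6; heap: [0-4 ALLOC][5-5 ALLOC][6-18 ALLOC][19-39 FREE]
Op 5: d = malloc(8) -> d = 19; heap: [0-4 ALLOC][5-5 ALLOC][6-18 ALLOC][19-26 ALLOC][27-39 FREE]
Op 6: b = realloc(b, 19) -> NULL (b unchanged); heap: [0-4 ALLOC][5-5 ALLOC][6-18 ALLOC][19-26 ALLOC][27-39 FREE]
free(d): d = 19 -> block [19-26 ALLOC]; mark free, coalesce with adjacent free neighbors -> [0-4 ALLOC][5-5 ALLOC][6-18 ALLOC][19-39 FREE]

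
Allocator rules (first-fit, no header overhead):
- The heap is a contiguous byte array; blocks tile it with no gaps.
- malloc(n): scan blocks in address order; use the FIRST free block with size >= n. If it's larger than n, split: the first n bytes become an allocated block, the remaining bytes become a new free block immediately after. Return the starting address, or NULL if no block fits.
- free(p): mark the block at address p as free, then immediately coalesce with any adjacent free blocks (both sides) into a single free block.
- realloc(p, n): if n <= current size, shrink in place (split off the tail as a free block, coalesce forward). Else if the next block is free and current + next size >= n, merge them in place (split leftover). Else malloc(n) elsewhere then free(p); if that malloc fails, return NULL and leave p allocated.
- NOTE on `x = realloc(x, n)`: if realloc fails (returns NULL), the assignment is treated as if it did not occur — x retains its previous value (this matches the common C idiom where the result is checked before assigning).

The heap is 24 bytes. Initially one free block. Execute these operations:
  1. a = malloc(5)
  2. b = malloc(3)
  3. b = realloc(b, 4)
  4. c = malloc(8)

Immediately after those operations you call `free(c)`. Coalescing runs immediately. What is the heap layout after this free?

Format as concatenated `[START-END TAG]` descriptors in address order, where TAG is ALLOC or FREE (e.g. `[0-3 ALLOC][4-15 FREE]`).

Op 1: a = malloc(5) -> a = 0; heap: [0-4 ALLOC][5-23 FREE]
Op 2: b = malloc(3) -> b = 5; heap: [0-4 ALLOC][5-7 ALLOC][8-23 FREE]
Op 3: b = realloc(b, 4) -> b = 5; heap: [0-4 ALLOC][5-8 ALLOC][9-23 FREE]
Op 4: c = malloc(8) -> c = 9; heap: [0-4 ALLOC][5-8 ALLOC][9-16 ALLOC][17-23 FREE]
free(c): c = 9 -> block [9-16 ALLOC]; mark free, coalesce with adjacent free neighbors -> [0-4 ALLOC][5-8 ALLOC][9-23 FREE]

Answer: [0-4 ALLOC][5-8 ALLOC][9-23 FREE]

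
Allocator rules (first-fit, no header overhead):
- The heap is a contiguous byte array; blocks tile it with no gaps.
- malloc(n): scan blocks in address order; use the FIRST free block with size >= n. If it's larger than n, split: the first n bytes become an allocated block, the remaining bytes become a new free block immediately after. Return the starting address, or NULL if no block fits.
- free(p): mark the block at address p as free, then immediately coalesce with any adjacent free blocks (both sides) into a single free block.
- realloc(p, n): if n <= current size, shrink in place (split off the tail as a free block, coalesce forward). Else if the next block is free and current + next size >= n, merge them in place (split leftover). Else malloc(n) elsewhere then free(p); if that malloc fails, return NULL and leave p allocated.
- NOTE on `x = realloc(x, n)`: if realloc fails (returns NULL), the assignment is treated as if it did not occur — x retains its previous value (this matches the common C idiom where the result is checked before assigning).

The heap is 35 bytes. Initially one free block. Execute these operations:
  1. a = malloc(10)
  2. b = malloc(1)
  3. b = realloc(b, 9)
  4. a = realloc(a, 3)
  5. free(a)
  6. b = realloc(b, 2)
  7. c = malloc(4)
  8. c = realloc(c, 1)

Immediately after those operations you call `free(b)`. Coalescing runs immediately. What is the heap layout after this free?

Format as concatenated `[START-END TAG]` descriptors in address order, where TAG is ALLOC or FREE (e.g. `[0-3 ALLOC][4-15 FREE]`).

Answer: [0-0 ALLOC][1-34 FREE]

Derivation:
Op 1: a = malloc(10) -> a = 0; heap: [0-9 ALLOC][10-34 FREE]
Op 2: b = malloc(1) -> b = 10; heap: [0-9 ALLOC][10-10 ALLOC][11-34 FREE]
Op 3: b = realloc(b, 9) -> b = 10; heap: [0-9 ALLOC][10-18 ALLOC][19-34 FREE]
Op 4: a = realloc(a, 3) -> a = 0; heap: [0-2 ALLOC][3-9 FREE][10-18 ALLOC][19-34 FREE]
Op 5: free(a) -> (freed a); heap: [0-9 FREE][10-18 ALLOC][19-34 FREE]
Op 6: b = realloc(b, 2) -> b = 10; heap: [0-9 FREE][10-11 ALLOC][12-34 FREE]
Op 7: c = malloc(4) -> c = 0; heap: [0-3 ALLOC][4-9 FREE][10-11 ALLOC][12-34 FREE]
Op 8: c = realloc(c, 1) -> c = 0; heap: [0-0 ALLOC][1-9 FREE][10-11 ALLOC][12-34 FREE]
free(b): b = 10 -> block [10-11 ALLOC]; mark free, coalesce with adjacent free neighbors -> [0-0 ALLOC][1-34 FREE]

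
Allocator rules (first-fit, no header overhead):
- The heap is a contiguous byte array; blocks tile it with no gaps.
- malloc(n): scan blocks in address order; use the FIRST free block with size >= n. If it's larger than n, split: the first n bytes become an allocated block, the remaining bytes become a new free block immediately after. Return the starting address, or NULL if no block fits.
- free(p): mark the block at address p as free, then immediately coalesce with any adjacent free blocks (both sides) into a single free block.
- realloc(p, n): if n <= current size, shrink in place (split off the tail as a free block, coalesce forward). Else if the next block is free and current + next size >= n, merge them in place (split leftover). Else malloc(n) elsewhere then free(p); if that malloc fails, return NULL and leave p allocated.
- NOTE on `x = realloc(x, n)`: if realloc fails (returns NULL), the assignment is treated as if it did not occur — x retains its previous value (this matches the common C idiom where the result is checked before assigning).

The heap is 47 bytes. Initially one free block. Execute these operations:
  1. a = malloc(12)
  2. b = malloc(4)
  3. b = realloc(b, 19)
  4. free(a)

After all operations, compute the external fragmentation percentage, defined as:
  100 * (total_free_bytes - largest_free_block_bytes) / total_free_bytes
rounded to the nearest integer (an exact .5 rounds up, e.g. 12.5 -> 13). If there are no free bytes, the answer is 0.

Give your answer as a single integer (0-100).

Op 1: a = malloc(12) -> a = 0; heap: [0-11 ALLOC][12-46 FREE]
Op 2: b = malloc(4) -> b = 12; heap: [0-11 ALLOC][12-15 ALLOC][16-46 FREE]
Op 3: b = realloc(b, 19) -> b = 12; heap: [0-11 ALLOC][12-30 ALLOC][31-46 FREE]
Op 4: free(a) -> (freed a); heap: [0-11 FREE][12-30 ALLOC][31-46 FREE]
Free blocks: [12 16] total_free=28 largest=16 -> 100*(28-16)/28 = 1200/28 ≈ 42.857 -> rounds to 43

Answer: 43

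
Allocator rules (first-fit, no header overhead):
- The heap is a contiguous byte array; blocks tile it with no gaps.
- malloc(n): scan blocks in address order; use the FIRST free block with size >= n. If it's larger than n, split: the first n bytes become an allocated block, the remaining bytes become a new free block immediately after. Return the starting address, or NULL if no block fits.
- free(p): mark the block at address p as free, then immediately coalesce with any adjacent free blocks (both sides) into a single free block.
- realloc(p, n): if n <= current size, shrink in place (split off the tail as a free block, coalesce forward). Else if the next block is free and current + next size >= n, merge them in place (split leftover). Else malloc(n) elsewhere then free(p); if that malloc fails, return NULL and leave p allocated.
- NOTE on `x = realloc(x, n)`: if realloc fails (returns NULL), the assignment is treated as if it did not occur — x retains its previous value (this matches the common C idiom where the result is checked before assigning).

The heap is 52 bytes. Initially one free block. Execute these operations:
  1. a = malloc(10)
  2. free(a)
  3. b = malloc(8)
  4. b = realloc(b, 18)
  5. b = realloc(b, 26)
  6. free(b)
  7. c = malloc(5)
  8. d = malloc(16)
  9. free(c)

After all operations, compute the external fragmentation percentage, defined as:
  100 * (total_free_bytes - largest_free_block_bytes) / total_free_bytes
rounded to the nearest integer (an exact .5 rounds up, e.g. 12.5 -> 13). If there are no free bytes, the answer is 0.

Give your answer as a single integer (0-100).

Op 1: a = malloc(10) -> a = 0; heap: [0-9 ALLOC][10-51 FREE]
Op 2: free(a) -> (freed a); heap: [0-51 FREE]
Op 3: b = malloc(8) -> b = 0; heap: [0-7 ALLOC][8-51 FREE]
Op 4: b = realloc(b, 18) -> b = 0; heap: [0-17 ALLOC][18-51 FREE]
Op 5: b = realloc(b, 26) -> b = 0; heap: [0-25 ALLOC][26-51 FREE]
Op 6: free(b) -> (freed b); heap: [0-51 FREE]
Op 7: c = malloc(5) -> c = 0; heap: [0-4 ALLOC][5-51 FREE]
Op 8: d = malloc(16) -> d = 5; heap: [0-4 ALLOC][5-20 ALLOC][21-51 FREE]
Op 9: free(c) -> (freed c); heap: [0-4 FREE][5-20 ALLOC][21-51 FREE]
Free blocks: [5 31] total_free=36 largest=31 -> 100*(36-31)/36 = 500/36 ≈ 13.889 -> rounds to 14

Answer: 14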